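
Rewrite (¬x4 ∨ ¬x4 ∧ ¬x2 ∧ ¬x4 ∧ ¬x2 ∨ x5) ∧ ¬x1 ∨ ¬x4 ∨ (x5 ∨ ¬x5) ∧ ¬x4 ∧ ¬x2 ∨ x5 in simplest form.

¬x4 ∨ x5

(¬x4 ∨ ¬x4 ∧ ¬x2 ∧ ¬x4 ∧ ¬x2 ∨ x5) ∧ ¬x1 ∨ ¬x4 ∨ (x5 ∨ ¬x5) ∧ ¬x4 ∧ ¬x2 ∨ x5
= (¬x4 ∨ ¬x4 ∧ ¬x2 ∧ ¬x4 ∧ ¬x2 ∨ x5) ∧ ¬x1 ∨ ¬x4 ∨ ¬x4 ∧ ¬x2 ∨ x5   (complement / identity)
= (¬x4 ∨ ¬x4 ∧ ¬x2 ∨ x5) ∧ ¬x1 ∨ ¬x4 ∨ ¬x4 ∧ ¬x2 ∨ x5   (idempotence)
= ¬x4 ∨ ¬x4 ∧ ¬x2 ∨ x5   (absorption)
= ¬x4 ∨ x5   (absorption)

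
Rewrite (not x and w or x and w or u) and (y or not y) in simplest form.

w or u

(not x and w or x and w or u) and (y or not y)
= not x and w or x and w or u   (complement / identity)
= w or u   (distribution)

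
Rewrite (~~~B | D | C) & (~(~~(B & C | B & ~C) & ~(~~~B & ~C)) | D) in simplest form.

(~~~B | D | C) & (~(~~(B & C | B & ~C) & ~(~~~B & ~C)) | D)
= (~~~B | D | C) & (~(~~B & ~(~~~B & ~C)) | D)
= (~~~B | D | C) & (~(~~B & (~~B | C)) | D)
= (~~~B | D | C) & (~~~B | D)
= ~~~B | D
= ~B | D

~B | D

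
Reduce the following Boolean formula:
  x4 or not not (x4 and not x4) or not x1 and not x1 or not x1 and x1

x4 or not x1

x4 or not not (x4 and not x4) or not x1 and not x1 or not x1 and x1
= x4 or x4 and not x4 or not x1 and not x1 or not x1 and x1   — double negation
= x4 or x4 and not x4 or not x1   — distribution
= x4 or not x1   — complement / identity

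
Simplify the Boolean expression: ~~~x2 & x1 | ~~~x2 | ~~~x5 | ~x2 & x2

~x2 | ~x5

~~~x2 & x1 | ~~~x2 | ~~~x5 | ~x2 & x2
= ~~~x2 | ~~~x5 | ~x2 & x2   (absorption)
= ~~~x2 | ~~~x5   (complement / identity)
= ~x2 | ~~~x5   (double negation)
= ~x2 | ~x5   (double negation)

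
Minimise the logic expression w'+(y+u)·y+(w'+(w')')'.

w'+y

w'+(y+u)·y+(w'+(w')')'
= w'+(y+u)·y+w·w'
= w'+y+w·w'
= w'+y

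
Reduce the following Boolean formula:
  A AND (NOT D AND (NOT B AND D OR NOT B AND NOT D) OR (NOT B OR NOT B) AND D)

A AND (NOT D AND (NOT B AND D OR NOT B AND NOT D) OR (NOT B OR NOT B) AND D)
= A AND (NOT D AND NOT B OR (NOT B OR NOT B) AND D)   — distribution
= A AND (NOT D AND NOT B OR NOT B AND D)   — idempotence
= A AND NOT B   — distribution

A AND NOT B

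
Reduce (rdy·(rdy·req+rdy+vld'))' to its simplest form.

rdy'

(rdy·(rdy·req+rdy+vld'))'
= (rdy·(rdy+vld'))'
= rdy'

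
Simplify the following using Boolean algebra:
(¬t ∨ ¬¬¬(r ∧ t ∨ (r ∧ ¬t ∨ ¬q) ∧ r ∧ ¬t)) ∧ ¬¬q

(¬t ∨ ¬¬¬(r ∧ t ∨ (r ∧ ¬t ∨ ¬q) ∧ r ∧ ¬t)) ∧ ¬¬q
= (¬t ∨ ¬¬¬(r ∧ t ∨ r ∧ ¬t)) ∧ ¬¬q   (absorption)
= (¬t ∨ ¬¬¬r) ∧ ¬¬q   (distribution)
= (¬t ∨ ¬¬¬r) ∧ q   (double negation)
= (¬t ∨ ¬r) ∧ q   (double negation)

(¬t ∨ ¬r) ∧ q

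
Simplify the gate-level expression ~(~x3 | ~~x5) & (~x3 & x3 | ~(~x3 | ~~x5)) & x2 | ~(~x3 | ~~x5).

x3 & ~x5

~(~x3 | ~~x5) & (~x3 & x3 | ~(~x3 | ~~x5)) & x2 | ~(~x3 | ~~x5)
= ~(~x3 | ~~x5) & ~(~x3 | ~~x5) & x2 | ~(~x3 | ~~x5)   — complement / identity
= ~(~x3 | ~~x5) & x2 | ~(~x3 | ~~x5)   — idempotence
= ~(~x3 | ~~x5)   — absorption
= x3 & ~x5   — De Morgan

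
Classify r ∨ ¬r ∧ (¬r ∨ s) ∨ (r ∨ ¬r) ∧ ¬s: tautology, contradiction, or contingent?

r ∨ ¬r ∧ (¬r ∨ s) ∨ (r ∨ ¬r) ∧ ¬s
= r ∨ ¬r ∨ (r ∨ ¬r) ∧ ¬s   — absorption
= r ∨ ¬r   — absorption
= True   — complement

tautology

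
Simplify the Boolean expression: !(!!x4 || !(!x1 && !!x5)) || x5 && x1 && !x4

x5 && !x4

!(!!x4 || !(!x1 && !!x5)) || x5 && x1 && !x4
= !(!!x4 || !(!x1 && x5)) || x5 && x1 && !x4   (double negation)
= !x4 && !x1 && x5 || x5 && x1 && !x4   (De Morgan)
= (!x1 && x5 || x5 && x1) && !x4   (distribution)
= x5 && !x4   (distribution)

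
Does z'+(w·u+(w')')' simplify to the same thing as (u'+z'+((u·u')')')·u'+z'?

E1: z'+(w·u+(w')')'
    = z'+(w·u+w)'   — double negation
    = z'+w'   — absorption
E2: (u'+z'+((u·u')')')·u'+z'
    = (u'+z'+u·u')·u'+z'   — double negation
    = (u'+z')·u'+z'   — complement / identity
    = u'+z'   — absorption
These differ: at u=1, w=0, z=1, E1 = 1 but E2 = 0.

No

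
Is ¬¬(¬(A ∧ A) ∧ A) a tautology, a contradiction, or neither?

contradiction

¬¬(¬(A ∧ A) ∧ A)
= ¬¬(¬A ∧ A)   — idempotence
= ¬A ∧ A   — double negation
= False   — complement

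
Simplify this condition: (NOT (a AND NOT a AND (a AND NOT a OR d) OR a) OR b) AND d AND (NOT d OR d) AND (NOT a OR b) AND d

(NOT (a AND NOT a AND (a AND NOT a OR d) OR a) OR b) AND d AND (NOT d OR d) AND (NOT a OR b) AND d
= (NOT (a AND NOT a AND (a AND NOT a OR d) OR a) OR b) AND d AND (NOT a OR b) AND d   [complement / identity]
= (NOT (a AND NOT a OR a) OR b) AND d AND (NOT a OR b) AND d   [absorption]
= (NOT a OR b) AND d AND (NOT a OR b) AND d   [complement / identity]
= (NOT a OR b) AND d   [idempotence]

(NOT a OR b) AND d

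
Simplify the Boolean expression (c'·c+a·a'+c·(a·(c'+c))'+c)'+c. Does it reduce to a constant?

(c'·c+a·a'+c·(a·(c'+c))'+c)'+c
= (c'·c+a·a'+c·a'+c)'+c   (complement / identity)
= (c'·c+c·a'+c)'+c   (complement / identity)
= (c·a'+c)'+c   (complement / identity)
= c'+c   (absorption)
= 1   (complement)

1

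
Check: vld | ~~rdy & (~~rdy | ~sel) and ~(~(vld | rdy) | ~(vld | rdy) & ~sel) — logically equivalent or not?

E1: vld | ~~rdy & (~~rdy | ~sel)
    = vld | ~~rdy   (absorption)
    = vld | rdy   (double negation)
E2: ~(~(vld | rdy) | ~(vld | rdy) & ~sel)
    = ~~(vld | rdy)   (absorption)
    = vld | rdy   (double negation)
Both reduce to vld | rdy, so they are equivalent.

Yes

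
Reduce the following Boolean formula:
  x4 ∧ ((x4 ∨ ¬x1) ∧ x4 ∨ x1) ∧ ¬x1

x4 ∧ ((x4 ∨ ¬x1) ∧ x4 ∨ x1) ∧ ¬x1
= x4 ∧ (x4 ∨ x1) ∧ ¬x1   — absorption
= x4 ∧ ¬x1   — absorption

x4 ∧ ¬x1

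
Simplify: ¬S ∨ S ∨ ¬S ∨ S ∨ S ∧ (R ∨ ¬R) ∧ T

¬S ∨ S ∨ ¬S ∨ S ∨ S ∧ (R ∨ ¬R) ∧ T
= ¬S ∨ S ∨ ¬S ∨ S ∨ S ∧ T   (complement / identity)
= ¬S ∨ S ∨ ¬S ∨ S   (absorption)
= ¬S ∨ S   (idempotence)
= True   (complement)

True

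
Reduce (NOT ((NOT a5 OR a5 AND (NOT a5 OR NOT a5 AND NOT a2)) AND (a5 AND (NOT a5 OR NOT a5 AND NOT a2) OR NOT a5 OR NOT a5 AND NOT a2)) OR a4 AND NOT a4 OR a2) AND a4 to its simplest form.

(a5 OR a2) AND a4

(NOT ((NOT a5 OR a5 AND (NOT a5 OR NOT a5 AND NOT a2)) AND (a5 AND (NOT a5 OR NOT a5 AND NOT a2) OR NOT a5 OR NOT a5 AND NOT a2)) OR a4 AND NOT a4 OR a2) AND a4
= (NOT (a5 AND (NOT a5 OR NOT a5 AND NOT a2) OR NOT a5 AND (NOT a5 OR NOT a5 AND NOT a2)) OR a4 AND NOT a4 OR a2) AND a4   — distribution
= (NOT (NOT a5 OR NOT a5 AND NOT a2) OR a4 AND NOT a4 OR a2) AND a4   — distribution
= (NOT NOT a5 OR a4 AND NOT a4 OR a2) AND a4   — absorption
= (a5 OR a4 AND NOT a4 OR a2) AND a4   — double negation
= (a5 OR a2) AND a4   — complement / identity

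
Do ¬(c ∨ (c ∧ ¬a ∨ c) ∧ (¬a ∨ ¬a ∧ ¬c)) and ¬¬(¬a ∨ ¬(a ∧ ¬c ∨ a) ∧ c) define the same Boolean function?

E1: ¬(c ∨ (c ∧ ¬a ∨ c) ∧ (¬a ∨ ¬a ∧ ¬c))
    = ¬(c ∨ c ∧ (¬a ∨ ¬a ∧ ¬c))
    = ¬(c ∨ c ∧ ¬a)
    = ¬c
E2: ¬¬(¬a ∨ ¬(a ∧ ¬c ∨ a) ∧ c)
    = ¬a ∨ ¬(a ∧ ¬c ∨ a) ∧ c
    = ¬a ∨ ¬a ∧ c
    = ¬a
These differ: at a=1, c=0, E1 = 1 but E2 = 0.

No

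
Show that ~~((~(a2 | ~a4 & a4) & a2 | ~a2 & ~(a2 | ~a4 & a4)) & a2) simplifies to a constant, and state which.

0

~~((~(a2 | ~a4 & a4) & a2 | ~a2 & ~(a2 | ~a4 & a4)) & a2)
= (~(a2 | ~a4 & a4) & a2 | ~a2 & ~(a2 | ~a4 & a4)) & a2   (double negation)
= ~(a2 | ~a4 & a4) & a2   (distribution)
= ~a2 & a2   (complement / identity)
= 0   (complement)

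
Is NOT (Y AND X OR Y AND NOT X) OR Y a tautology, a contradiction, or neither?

tautology

NOT (Y AND X OR Y AND NOT X) OR Y
= NOT Y OR Y   [distribution]
= TRUE   [complement]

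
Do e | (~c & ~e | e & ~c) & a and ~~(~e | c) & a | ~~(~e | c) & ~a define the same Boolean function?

E1: e | (~c & ~e | e & ~c) & a
    = e | ~c & a   — distribution
E2: ~~(~e | c) & a | ~~(~e | c) & ~a
    = ~~(~e | c)   — distribution
    = ~e | c   — double negation
These differ: at a=0, c=0, e=1, E1 = 1 but E2 = 0.

No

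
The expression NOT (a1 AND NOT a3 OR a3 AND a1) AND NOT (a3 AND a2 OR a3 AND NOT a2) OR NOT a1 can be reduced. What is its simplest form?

NOT (a1 AND NOT a3 OR a3 AND a1) AND NOT (a3 AND a2 OR a3 AND NOT a2) OR NOT a1
= NOT a1 AND NOT (a3 AND a2 OR a3 AND NOT a2) OR NOT a1   (distribution)
= NOT a1 AND NOT a3 OR NOT a1   (distribution)
= NOT a1   (absorption)

NOT a1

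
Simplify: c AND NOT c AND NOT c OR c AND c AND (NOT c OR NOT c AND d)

c AND NOT c AND NOT c OR c AND c AND (NOT c OR NOT c AND d)
= c AND NOT c AND NOT c OR c AND c AND NOT c
= c AND NOT c
= FALSE

FALSE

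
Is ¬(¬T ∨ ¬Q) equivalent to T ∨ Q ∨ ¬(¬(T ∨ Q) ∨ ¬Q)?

E1: ¬(¬T ∨ ¬Q)
    = T ∧ Q   — De Morgan
E2: T ∨ Q ∨ ¬(¬(T ∨ Q) ∨ ¬Q)
    = T ∨ Q ∨ (T ∨ Q) ∧ Q   — De Morgan
    = T ∨ Q   — absorption
These differ: at Q=1, T=0, E1 = 0 but E2 = 1.

No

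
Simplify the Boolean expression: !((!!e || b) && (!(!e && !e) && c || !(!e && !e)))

!((!!e || b) && (!(!e && !e) && c || !(!e && !e)))
= !((!!e || b) && !(!e && !e))   [absorption]
= !((!!e || b) && !!e)   [idempotence]
= !!!e   [absorption]
= !e   [double negation]

!e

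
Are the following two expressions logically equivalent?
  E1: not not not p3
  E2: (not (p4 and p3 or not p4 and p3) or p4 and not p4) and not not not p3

E1: not not not p3
    = not p3
E2: (not (p4 and p3 or not p4 and p3) or p4 and not p4) and not not not p3
    = (not (p4 and p3 or not p4 and p3) or p4 and not p4) and not p3
    = (not p3 or p4 and not p4) and not p3
    = not p3 and not p3
    = not p3
Both reduce to not p3, so they are equivalent.

Yes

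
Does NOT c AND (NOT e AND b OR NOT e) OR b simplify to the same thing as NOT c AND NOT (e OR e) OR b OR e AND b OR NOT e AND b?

Yes

E1: NOT c AND (NOT e AND b OR NOT e) OR b
    = NOT c AND NOT e OR b
E2: NOT c AND NOT (e OR e) OR b OR e AND b OR NOT e AND b
    = NOT c AND NOT (e OR e) OR b OR b
    = NOT c AND NOT e OR b OR b
    = NOT c AND NOT e OR b
Both reduce to NOT c AND NOT e OR b, so they are equivalent.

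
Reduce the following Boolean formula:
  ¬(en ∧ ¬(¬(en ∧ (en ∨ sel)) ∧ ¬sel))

¬en

¬(en ∧ ¬(¬(en ∧ (en ∨ sel)) ∧ ¬sel))
= ¬(en ∧ (en ∧ (en ∨ sel) ∨ sel))   (De Morgan)
= ¬(en ∧ (en ∨ sel))   (absorption)
= ¬en   (absorption)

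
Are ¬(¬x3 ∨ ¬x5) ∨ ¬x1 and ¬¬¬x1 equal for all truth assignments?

E1: ¬(¬x3 ∨ ¬x5) ∨ ¬x1
    = x3 ∧ x5 ∨ ¬x1   (De Morgan)
E2: ¬¬¬x1
    = ¬x1   (double negation)
These differ: at x1=1, x3=1, x5=1, E1 = 1 but E2 = 0.

No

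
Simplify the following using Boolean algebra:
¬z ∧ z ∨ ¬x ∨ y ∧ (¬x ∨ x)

¬z ∧ z ∨ ¬x ∨ y ∧ (¬x ∨ x)
= ¬x ∨ y ∧ (¬x ∨ x)   [complement / identity]
= ¬x ∨ y   [complement / identity]

¬x ∨ y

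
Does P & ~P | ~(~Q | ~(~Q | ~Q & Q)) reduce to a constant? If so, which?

P & ~P | ~(~Q | ~(~Q | ~Q & Q))
= ~(~Q | ~(~Q | ~Q & Q))   — complement / identity
= ~(~Q | ~~Q)   — complement / identity
= Q & ~Q   — De Morgan
= 0   — complement

yes, False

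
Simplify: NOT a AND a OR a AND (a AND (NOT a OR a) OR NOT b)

NOT a AND a OR a AND (a AND (NOT a OR a) OR NOT b)
= NOT a AND a OR a AND (a OR NOT b)   (complement / identity)
= NOT a AND a OR a   (absorption)
= a   (complement / identity)

a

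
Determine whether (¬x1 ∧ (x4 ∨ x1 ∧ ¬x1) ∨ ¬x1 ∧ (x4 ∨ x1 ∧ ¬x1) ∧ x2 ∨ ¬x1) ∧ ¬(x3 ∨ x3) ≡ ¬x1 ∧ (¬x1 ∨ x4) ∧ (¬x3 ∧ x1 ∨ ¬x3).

E1: (¬x1 ∧ (x4 ∨ x1 ∧ ¬x1) ∨ ¬x1 ∧ (x4 ∨ x1 ∧ ¬x1) ∧ x2 ∨ ¬x1) ∧ ¬(x3 ∨ x3)
    = (¬x1 ∧ (x4 ∨ x1 ∧ ¬x1) ∨ ¬x1) ∧ ¬(x3 ∨ x3)   (absorption)
    = (¬x1 ∧ (x4 ∨ x1 ∧ ¬x1) ∨ ¬x1) ∧ ¬x3   (idempotence)
    = (¬x1 ∧ x4 ∨ ¬x1) ∧ ¬x3   (complement / identity)
    = ¬x1 ∧ ¬x3   (absorption)
E2: ¬x1 ∧ (¬x1 ∨ x4) ∧ (¬x3 ∧ x1 ∨ ¬x3)
    = ¬x1 ∧ (¬x3 ∧ x1 ∨ ¬x3)   (absorption)
    = ¬x1 ∧ ¬x3   (absorption)
Both reduce to ¬x1 ∧ ¬x3, so they are equivalent.

Yes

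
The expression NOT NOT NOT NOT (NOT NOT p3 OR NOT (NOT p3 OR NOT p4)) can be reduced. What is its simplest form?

NOT NOT NOT NOT (NOT NOT p3 OR NOT (NOT p3 OR NOT p4))
= NOT NOT (NOT NOT p3 OR NOT (NOT p3 OR NOT p4))
= NOT (NOT p3 AND (NOT p3 OR NOT p4))
= NOT NOT p3
= p3

p3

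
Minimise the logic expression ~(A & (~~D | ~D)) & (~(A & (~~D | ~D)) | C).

~(A & (~~D | ~D)) & (~(A & (~~D | ~D)) | C)
= ~(A & (~~D | ~D))   (absorption)
= ~(A & (D | ~D))   (double negation)
= ~A   (complement / identity)

~A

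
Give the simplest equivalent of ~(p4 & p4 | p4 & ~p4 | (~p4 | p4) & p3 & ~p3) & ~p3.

~p4 & ~p3

~(p4 & p4 | p4 & ~p4 | (~p4 | p4) & p3 & ~p3) & ~p3
= ~(p4 | p4 & ~p4 | (~p4 | p4) & p3 & ~p3) & ~p3   [idempotence]
= ~(p4 | p4 & ~p4 | p3 & ~p3) & ~p3   [complement / identity]
= ~(p4 | p3 & ~p3) & ~p3   [complement / identity]
= ~p4 & ~p3   [complement / identity]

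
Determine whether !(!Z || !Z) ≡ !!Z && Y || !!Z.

E1: !(!Z || !Z)
    = Z && Z   — De Morgan
    = Z   — idempotence
E2: !!Z && Y || !!Z
    = !!Z   — absorption
    = Z   — double negation
Both reduce to Z, so they are equivalent.

Yes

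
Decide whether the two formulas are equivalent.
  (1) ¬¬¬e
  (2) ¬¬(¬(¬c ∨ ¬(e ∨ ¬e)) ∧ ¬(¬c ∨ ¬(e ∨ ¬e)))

No

E1: ¬¬¬e
    = ¬e   (double negation)
E2: ¬¬(¬(¬c ∨ ¬(e ∨ ¬e)) ∧ ¬(¬c ∨ ¬(e ∨ ¬e)))
    = ¬¬¬(¬c ∨ ¬(e ∨ ¬e))   (idempotence)
    = ¬¬(c ∧ (e ∨ ¬e))   (De Morgan)
    = c ∧ (e ∨ ¬e)   (double negation)
    = c   (complement / identity)
These differ: at c=0, e=0, E1 = 1 but E2 = 0.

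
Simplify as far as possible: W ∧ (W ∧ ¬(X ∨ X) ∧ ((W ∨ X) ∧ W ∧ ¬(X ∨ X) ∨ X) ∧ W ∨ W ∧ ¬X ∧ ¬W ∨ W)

W ∧ (W ∧ ¬(X ∨ X) ∧ ((W ∨ X) ∧ W ∧ ¬(X ∨ X) ∨ X) ∧ W ∨ W ∧ ¬X ∧ ¬W ∨ W)
= W ∧ (W ∧ ¬(X ∨ X) ∧ (W ∧ ¬(X ∨ X) ∨ X) ∧ W ∨ W ∧ ¬X ∧ ¬W ∨ W)   — absorption
= W ∧ (W ∧ ¬(X ∨ X) ∧ W ∨ W ∧ ¬X ∧ ¬W ∨ W)   — absorption
= W ∧ (W ∧ ¬X ∧ W ∨ W ∧ ¬X ∧ ¬W ∨ W)   — idempotence
= W ∧ (W ∧ ¬X ∨ W)   — distribution
= W ∧ W   — absorption
= W   — idempotence

W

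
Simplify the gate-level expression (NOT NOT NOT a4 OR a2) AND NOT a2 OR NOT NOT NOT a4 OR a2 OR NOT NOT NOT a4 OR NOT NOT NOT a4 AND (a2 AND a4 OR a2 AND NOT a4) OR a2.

(NOT NOT NOT a4 OR a2) AND NOT a2 OR NOT NOT NOT a4 OR a2 OR NOT NOT NOT a4 OR NOT NOT NOT a4 AND (a2 AND a4 OR a2 AND NOT a4) OR a2
= (NOT NOT NOT a4 OR a2) AND NOT a2 OR NOT NOT NOT a4 OR a2 OR NOT NOT NOT a4 OR NOT NOT NOT a4 AND a2 OR a2
= (NOT NOT NOT a4 OR a2) AND NOT a2 OR NOT NOT NOT a4 OR a2 OR NOT NOT NOT a4 OR a2
= (NOT NOT NOT a4 OR a2) AND NOT a2 OR NOT NOT NOT a4 OR a2
= NOT NOT NOT a4 OR a2
= NOT a4 OR a2

NOT a4 OR a2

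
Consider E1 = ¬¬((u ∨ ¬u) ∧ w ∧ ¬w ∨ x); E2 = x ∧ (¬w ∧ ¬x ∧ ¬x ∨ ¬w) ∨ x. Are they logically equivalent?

E1: ¬¬((u ∨ ¬u) ∧ w ∧ ¬w ∨ x)
    = ¬¬(w ∧ ¬w ∨ x)   — complement / identity
    = ¬¬x   — complement / identity
    = x   — double negation
E2: x ∧ (¬w ∧ ¬x ∧ ¬x ∨ ¬w) ∨ x
    = x ∧ (¬w ∧ ¬x ∨ ¬w) ∨ x   — idempotence
    = x ∧ ¬w ∨ x   — absorption
    = x   — absorption
Both reduce to x, so they are equivalent.

Yes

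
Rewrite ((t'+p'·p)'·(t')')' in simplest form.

((t'+p'·p)'·(t')')'
= t'+p'·p+t'   — De Morgan
= t'+t'   — complement / identity
= t'   — idempotence

t'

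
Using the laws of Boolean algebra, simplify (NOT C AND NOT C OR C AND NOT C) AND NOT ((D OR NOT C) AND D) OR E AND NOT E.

(NOT C AND NOT C OR C AND NOT C) AND NOT ((D OR NOT C) AND D) OR E AND NOT E
= (NOT C AND NOT C OR C AND NOT C) AND NOT ((D OR NOT C) AND D)   [complement / identity]
= NOT C AND NOT ((D OR NOT C) AND D)   [distribution]
= NOT C AND NOT D   [absorption]

NOT C AND NOT D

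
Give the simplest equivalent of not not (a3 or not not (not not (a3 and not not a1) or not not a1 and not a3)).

not not (a3 or not not (not not (a3 and not not a1) or not not a1 and not a3))
= not not (a3 or not not (a3 and not not a1 or not not a1 and not a3))   [double negation]
= not not (a3 or not not not not a1)   [distribution]
= not not (a3 or not not a1)   [double negation]
= not not (a3 or a1)   [double negation]
= a3 or a1   [double negation]

a3 or a1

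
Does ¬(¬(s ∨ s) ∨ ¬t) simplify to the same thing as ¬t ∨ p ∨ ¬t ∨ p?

E1: ¬(¬(s ∨ s) ∨ ¬t)
    = ¬(¬s ∨ ¬t)   [idempotence]
    = s ∧ t   [De Morgan]
E2: ¬t ∨ p ∨ ¬t ∨ p
    = ¬t ∨ p   [idempotence]
These differ: at p=1, s=0, t=0, E1 = 0 but E2 = 1.

No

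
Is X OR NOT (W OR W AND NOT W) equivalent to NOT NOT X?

E1: X OR NOT (W OR W AND NOT W)
    = X OR NOT W   (complement / identity)
E2: NOT NOT X
    = X   (double negation)
These differ: at W=0, X=0, E1 = 1 but E2 = 0.

No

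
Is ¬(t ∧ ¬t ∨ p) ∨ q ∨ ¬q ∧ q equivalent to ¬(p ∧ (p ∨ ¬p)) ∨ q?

E1: ¬(t ∧ ¬t ∨ p) ∨ q ∨ ¬q ∧ q
    = ¬p ∨ q ∨ ¬q ∧ q
    = ¬p ∨ q
E2: ¬(p ∧ (p ∨ ¬p)) ∨ q
    = ¬p ∨ q
Both reduce to ¬p ∨ q, so they are equivalent.

Yes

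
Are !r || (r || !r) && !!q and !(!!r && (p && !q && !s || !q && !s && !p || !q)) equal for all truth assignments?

Yes

E1: !r || (r || !r) && !!q
    = !r || (r || !r) && q   — double negation
    = !r || q   — complement / identity
E2: !(!!r && (p && !q && !s || !q && !s && !p || !q))
    = !(!!r && (!q && !s || !q))   — distribution
    = !(!!r && !q)   — absorption
    = !r || q   — De Morgan
Both reduce to !r || q, so they are equivalent.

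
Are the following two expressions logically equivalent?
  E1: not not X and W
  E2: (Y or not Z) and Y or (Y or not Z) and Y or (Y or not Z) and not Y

E1: not not X and W
    = X and W   (double negation)
E2: (Y or not Z) and Y or (Y or not Z) and Y or (Y or not Z) and not Y
    = (Y or not Z) and Y or (Y or not Z) and not Y   (idempotence)
    = Y or not Z   (distribution)
These differ: at W=0, X=0, Y=1, Z=0, E1 = 0 but E2 = 1.

No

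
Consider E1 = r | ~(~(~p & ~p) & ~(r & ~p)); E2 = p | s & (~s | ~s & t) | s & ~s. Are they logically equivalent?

No

E1: r | ~(~(~p & ~p) & ~(r & ~p))
    = r | ~p & ~p | r & ~p   [De Morgan]
    = r | ~p & (~p | r)   [distribution]
    = r | ~p   [absorption]
E2: p | s & (~s | ~s & t) | s & ~s
    = p | s & ~s | s & ~s   [absorption]
    = p | s & ~s   [complement / identity]
    = p   [complement / identity]
These differ: at p=1, r=0, s=0, t=0, E1 = 0 but E2 = 1.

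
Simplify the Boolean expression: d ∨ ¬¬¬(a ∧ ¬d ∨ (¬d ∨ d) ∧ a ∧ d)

d ∨ ¬¬¬(a ∧ ¬d ∨ (¬d ∨ d) ∧ a ∧ d)
= d ∨ ¬¬¬(a ∧ ¬d ∨ a ∧ d)   — complement / identity
= d ∨ ¬(a ∧ ¬d ∨ a ∧ d)   — double negation
= d ∨ ¬a   — distribution

d ∨ ¬a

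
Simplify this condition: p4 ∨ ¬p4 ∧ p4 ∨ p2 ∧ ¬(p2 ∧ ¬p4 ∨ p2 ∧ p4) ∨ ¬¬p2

p4 ∨ ¬p4 ∧ p4 ∨ p2 ∧ ¬(p2 ∧ ¬p4 ∨ p2 ∧ p4) ∨ ¬¬p2
= p4 ∨ ¬p4 ∧ p4 ∨ p2 ∧ ¬p2 ∨ ¬¬p2   — distribution
= p4 ∨ ¬p4 ∧ p4 ∨ p2 ∧ ¬p2 ∨ p2   — double negation
= p4 ∨ ¬p4 ∧ p4 ∨ p2   — complement / identity
= p4 ∨ p2   — complement / identity

p4 ∨ p2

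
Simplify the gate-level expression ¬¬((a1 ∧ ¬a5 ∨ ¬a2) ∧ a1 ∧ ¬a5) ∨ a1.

a1

¬¬((a1 ∧ ¬a5 ∨ ¬a2) ∧ a1 ∧ ¬a5) ∨ a1
= ¬¬(a1 ∧ ¬a5) ∨ a1   (absorption)
= a1 ∧ ¬a5 ∨ a1   (double negation)
= a1   (absorption)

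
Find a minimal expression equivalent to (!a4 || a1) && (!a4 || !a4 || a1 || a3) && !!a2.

(!a4 || a1) && a2

(!a4 || a1) && (!a4 || !a4 || a1 || a3) && !!a2
= (!a4 || a1) && (!a4 || a1 || a3) && !!a2   [idempotence]
= (!a4 || a1) && !!a2   [absorption]
= (!a4 || a1) && a2   [double negation]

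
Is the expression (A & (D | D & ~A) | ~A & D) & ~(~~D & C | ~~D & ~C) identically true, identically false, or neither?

identically false

(A & (D | D & ~A) | ~A & D) & ~(~~D & C | ~~D & ~C)
= (A & D | ~A & D) & ~(~~D & C | ~~D & ~C)   — absorption
= (A & D | ~A & D) & ~~~D   — distribution
= (A & D | ~A & D) & ~D   — double negation
= D & ~D   — distribution
= 0   — complement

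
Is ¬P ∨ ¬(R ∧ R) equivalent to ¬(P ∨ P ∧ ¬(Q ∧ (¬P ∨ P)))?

E1: ¬P ∨ ¬(R ∧ R)
    = ¬P ∨ ¬R   — idempotence
E2: ¬(P ∨ P ∧ ¬(Q ∧ (¬P ∨ P)))
    = ¬(P ∨ P ∧ ¬Q)   — complement / identity
    = ¬P   — absorption
These differ: at P=1, Q=0, R=0, E1 = 1 but E2 = 0.

No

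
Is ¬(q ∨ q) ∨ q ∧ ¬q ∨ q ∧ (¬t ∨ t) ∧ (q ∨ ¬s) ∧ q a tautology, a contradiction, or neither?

¬(q ∨ q) ∨ q ∧ ¬q ∨ q ∧ (¬t ∨ t) ∧ (q ∨ ¬s) ∧ q
= ¬(q ∨ q) ∨ q ∧ ¬q ∨ q ∧ (¬t ∨ t) ∧ q   — absorption
= ¬(q ∨ q) ∨ q ∧ ¬q ∨ q ∧ q   — complement / identity
= ¬q ∨ q ∧ ¬q ∨ q ∧ q   — idempotence
= ¬q ∨ q   — distribution
= True   — complement

tautology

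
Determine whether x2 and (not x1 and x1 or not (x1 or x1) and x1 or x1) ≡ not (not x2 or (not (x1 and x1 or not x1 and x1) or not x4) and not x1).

E1: x2 and (not x1 and x1 or not (x1 or x1) and x1 or x1)
    = x2 and (not x1 and x1 or not x1 and x1 or x1)   [idempotence]
    = x2 and (not x1 and x1 or x1)   [idempotence]
    = x2 and x1   [complement / identity]
E2: not (not x2 or (not (x1 and x1 or not x1 and x1) or not x4) and not x1)
    = not (not x2 or (not x1 or not x4) and not x1)   [distribution]
    = not (not x2 or not x1)   [absorption]
    = x2 and x1   [De Morgan]
Both reduce to x2 and x1, so they are equivalent.

Yes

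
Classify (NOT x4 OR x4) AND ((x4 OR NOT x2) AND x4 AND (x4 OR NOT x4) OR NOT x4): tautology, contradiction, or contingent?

(NOT x4 OR x4) AND ((x4 OR NOT x2) AND x4 AND (x4 OR NOT x4) OR NOT x4)
= (x4 OR NOT x2) AND x4 AND (x4 OR NOT x4) OR NOT x4   [complement / identity]
= (x4 OR NOT x2) AND x4 OR NOT x4   [complement / identity]
= x4 OR NOT x4   [absorption]
= TRUE   [complement]

tautology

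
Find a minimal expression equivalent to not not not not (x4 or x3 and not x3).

not not not not (x4 or x3 and not x3)
= not not (x4 or x3 and not x3)
= not not x4
= x4

x4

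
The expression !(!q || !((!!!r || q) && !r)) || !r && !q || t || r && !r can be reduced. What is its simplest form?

!(!q || !((!!!r || q) && !r)) || !r && !q || t || r && !r
= !(!q || !((!r || q) && !r)) || !r && !q || t || r && !r   (double negation)
= !(!q || !!r) || !r && !q || t || r && !r   (absorption)
= q && !r || !r && !q || t || r && !r   (De Morgan)
= !r || t || r && !r   (distribution)
= !r || t   (complement / identity)

!r || t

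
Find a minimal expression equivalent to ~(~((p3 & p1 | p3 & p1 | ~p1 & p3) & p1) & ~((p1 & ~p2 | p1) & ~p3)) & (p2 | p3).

~(~((p3 & p1 | p3 & p1 | ~p1 & p3) & p1) & ~((p1 & ~p2 | p1) & ~p3)) & (p2 | p3)
= ~(~((p3 & p1 | p3 & p1 | ~p1 & p3) & p1) & ~(p1 & ~p3)) & (p2 | p3)   — absorption
= ((p3 & p1 | p3 & p1 | ~p1 & p3) & p1 | p1 & ~p3) & (p2 | p3)   — De Morgan
= ((p3 & p1 | p3) & p1 | p1 & ~p3) & (p2 | p3)   — distribution
= (p3 & p1 | p1 & ~p3) & (p2 | p3)   — absorption
= p1 & (p2 | p3)   — distribution

p1 & (p2 | p3)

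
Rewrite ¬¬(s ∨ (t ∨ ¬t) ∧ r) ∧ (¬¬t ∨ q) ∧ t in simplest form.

¬¬(s ∨ (t ∨ ¬t) ∧ r) ∧ (¬¬t ∨ q) ∧ t
= ¬¬(s ∨ (t ∨ ¬t) ∧ r) ∧ (t ∨ q) ∧ t   (double negation)
= (s ∨ (t ∨ ¬t) ∧ r) ∧ (t ∨ q) ∧ t   (double negation)
= (s ∨ (t ∨ ¬t) ∧ r) ∧ t   (absorption)
= (s ∨ r) ∧ t   (complement / identity)

(s ∨ r) ∧ t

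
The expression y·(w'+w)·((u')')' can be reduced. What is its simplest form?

y·u'

y·(w'+w)·((u')')'
= y·((u')')'   [complement / identity]
= y·u'   [double negation]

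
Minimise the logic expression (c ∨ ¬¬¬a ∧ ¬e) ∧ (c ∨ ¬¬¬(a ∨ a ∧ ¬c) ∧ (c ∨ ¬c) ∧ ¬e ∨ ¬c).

¬a ∧ ¬e ∨ c

(c ∨ ¬¬¬a ∧ ¬e) ∧ (c ∨ ¬¬¬(a ∨ a ∧ ¬c) ∧ (c ∨ ¬c) ∧ ¬e ∨ ¬c)
= (c ∨ ¬¬¬a ∧ ¬e) ∧ (c ∨ ¬¬¬(a ∨ a ∧ ¬c) ∧ ¬e ∨ ¬c)
= ¬¬¬a ∧ ¬e ∧ (¬¬¬(a ∨ a ∧ ¬c) ∧ ¬e ∨ ¬c) ∨ c
= ¬¬¬a ∧ ¬e ∧ (¬¬¬a ∧ ¬e ∨ ¬c) ∨ c
= ¬¬¬a ∧ ¬e ∨ c
= ¬a ∧ ¬e ∨ c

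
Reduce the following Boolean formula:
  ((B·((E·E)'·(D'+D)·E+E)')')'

B·E'

((B·((E·E)'·(D'+D)·E+E)')')'
= ((B·(E'·(D'+D)·E+E)')')'   [idempotence]
= ((B·(E'·E+E)')')'   [complement / identity]
= B·(E'·E+E)'   [double negation]
= B·E'   [complement / identity]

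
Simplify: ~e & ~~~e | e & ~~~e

~e & ~~~e | e & ~~~e
= ~~~e   — distribution
= ~e   — double negation

~e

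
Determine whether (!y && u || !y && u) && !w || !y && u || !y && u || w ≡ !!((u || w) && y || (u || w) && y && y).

E1: (!y && u || !y && u) && !w || !y && u || !y && u || w
    = !y && u || !y && u || w
    = !y && u || w
E2: !!((u || w) && y || (u || w) && y && y)
    = !!((u || w) && y)
    = (u || w) && y
These differ: at u=1, w=1, y=0, E1 = 1 but E2 = 0.

No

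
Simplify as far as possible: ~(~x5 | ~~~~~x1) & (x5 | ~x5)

~(~x5 | ~~~~~x1) & (x5 | ~x5)
= ~(~x5 | ~~~x1) & (x5 | ~x5)
= ~(~x5 | ~~~x1)
= ~(~x5 | ~x1)
= x5 & x1

x5 & x1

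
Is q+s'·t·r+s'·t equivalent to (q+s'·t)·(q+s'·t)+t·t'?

E1: q+s'·t·r+s'·t
    = q+s'·t   (absorption)
E2: (q+s'·t)·(q+s'·t)+t·t'
    = q+s'·t+t·t'   (idempotence)
    = q+s'·t   (complement / identity)
Both reduce to q+s'·t, so they are equivalent.

Yes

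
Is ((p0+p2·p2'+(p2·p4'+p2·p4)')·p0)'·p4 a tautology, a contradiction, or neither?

((p0+p2·p2'+(p2·p4'+p2·p4)')·p0)'·p4
= ((p0+(p2·p4'+p2·p4)')·p0)'·p4   (complement / identity)
= ((p0+p2')·p0)'·p4   (distribution)
= p0'·p4   (absorption)
This depends on p0, p4, so it is not a constant.

neither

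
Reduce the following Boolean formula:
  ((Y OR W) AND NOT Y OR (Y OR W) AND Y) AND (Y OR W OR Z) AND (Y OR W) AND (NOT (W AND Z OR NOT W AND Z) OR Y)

((Y OR W) AND NOT Y OR (Y OR W) AND Y) AND (Y OR W OR Z) AND (Y OR W) AND (NOT (W AND Z OR NOT W AND Z) OR Y)
= ((Y OR W) AND NOT Y OR (Y OR W) AND Y) AND (Y OR W OR Z) AND (Y OR W) AND (NOT Z OR Y)
= (Y OR W) AND (Y OR W OR Z) AND (Y OR W) AND (NOT Z OR Y)
= (Y OR W) AND (Y OR W) AND (NOT Z OR Y)
= (Y OR W) AND (NOT Z OR Y)
= Y OR W AND NOT Z

Y OR W AND NOT Z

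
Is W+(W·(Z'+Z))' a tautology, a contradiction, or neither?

tautology

W+(W·(Z'+Z))'
= W+W'   — complement / identity
= 1   — complement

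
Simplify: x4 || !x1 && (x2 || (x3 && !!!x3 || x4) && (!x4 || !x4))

x4 || !x1 && x2

x4 || !x1 && (x2 || (x3 && !!!x3 || x4) && (!x4 || !x4))
= x4 || !x1 && (x2 || (x3 && !x3 || x4) && (!x4 || !x4))   (double negation)
= x4 || !x1 && (x2 || x4 && (!x4 || !x4))   (complement / identity)
= x4 || !x1 && (x2 || x4 && !x4)   (idempotence)
= x4 || !x1 && x2   (complement / identity)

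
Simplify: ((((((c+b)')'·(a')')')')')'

(c+b)·a

((((((c+b)')'·(a')')')')')'
= ((((c+b)'+a')')')'   (De Morgan)
= (((c+b)·a)')'   (De Morgan)
= (c+b)·a   (double negation)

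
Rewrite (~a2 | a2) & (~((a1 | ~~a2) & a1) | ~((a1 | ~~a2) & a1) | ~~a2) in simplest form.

~a1 | a2

(~a2 | a2) & (~((a1 | ~~a2) & a1) | ~((a1 | ~~a2) & a1) | ~~a2)
= ~((a1 | ~~a2) & a1) | ~((a1 | ~~a2) & a1) | ~~a2
= ~((a1 | ~~a2) & a1) | ~~a2
= ~((a1 | a2) & a1) | ~~a2
= ~a1 | ~~a2
= ~a1 | a2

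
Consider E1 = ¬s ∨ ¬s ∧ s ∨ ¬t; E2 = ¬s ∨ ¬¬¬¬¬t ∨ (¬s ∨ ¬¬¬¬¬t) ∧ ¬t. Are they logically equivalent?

Yes

E1: ¬s ∨ ¬s ∧ s ∨ ¬t
    = ¬s ∨ ¬t   — complement / identity
E2: ¬s ∨ ¬¬¬¬¬t ∨ (¬s ∨ ¬¬¬¬¬t) ∧ ¬t
    = ¬s ∨ ¬¬¬¬¬t   — absorption
    = ¬s ∨ ¬¬¬t   — double negation
    = ¬s ∨ ¬t   — double negation
Both reduce to ¬s ∨ ¬t, so they are equivalent.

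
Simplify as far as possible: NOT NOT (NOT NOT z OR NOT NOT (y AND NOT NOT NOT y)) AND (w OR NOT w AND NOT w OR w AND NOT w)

z

NOT NOT (NOT NOT z OR NOT NOT (y AND NOT NOT NOT y)) AND (w OR NOT w AND NOT w OR w AND NOT w)
= NOT (NOT z AND NOT (y AND NOT NOT NOT y)) AND (w OR NOT w AND NOT w OR w AND NOT w)
= (z OR y AND NOT NOT NOT y) AND (w OR NOT w AND NOT w OR w AND NOT w)
= (z OR y AND NOT NOT NOT y) AND (w OR NOT w)
= z OR y AND NOT NOT NOT y
= z OR y AND NOT y
= z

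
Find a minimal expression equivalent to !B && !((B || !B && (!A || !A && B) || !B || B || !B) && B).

!B

!B && !((B || !B && (!A || !A && B) || !B || B || !B) && B)
= !B && !((B || !B && !A || !B || B || !B) && B)
= !B && !((B || !B || B || !B) && B)
= !B && !((B || !B) && B)
= !B && !B
= !B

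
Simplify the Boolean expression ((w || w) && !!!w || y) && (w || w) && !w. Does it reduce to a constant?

false

((w || w) && !!!w || y) && (w || w) && !w
= ((w || w) && !w || y) && (w || w) && !w   [double negation]
= (w || w) && !w   [absorption]
= w && !w   [idempotence]
= false   [complement]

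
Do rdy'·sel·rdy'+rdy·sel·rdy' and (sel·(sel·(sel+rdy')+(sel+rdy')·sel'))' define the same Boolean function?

No

E1: rdy'·sel·rdy'+rdy·sel·rdy'
    = sel·rdy'   — distribution
E2: (sel·(sel·(sel+rdy')+(sel+rdy')·sel'))'
    = (sel·(sel+rdy'))'   — distribution
    = sel'   — absorption
These differ: at rdy=0, sel=0, E1 = 0 but E2 = 1.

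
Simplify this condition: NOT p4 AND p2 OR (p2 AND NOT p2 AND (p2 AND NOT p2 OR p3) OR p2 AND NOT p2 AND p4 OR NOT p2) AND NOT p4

NOT p4

NOT p4 AND p2 OR (p2 AND NOT p2 AND (p2 AND NOT p2 OR p3) OR p2 AND NOT p2 AND p4 OR NOT p2) AND NOT p4
= NOT p4 AND p2 OR (p2 AND NOT p2 OR p2 AND NOT p2 AND p4 OR NOT p2) AND NOT p4   [absorption]
= NOT p4 AND p2 OR (p2 AND NOT p2 OR NOT p2) AND NOT p4   [absorption]
= NOT p4 AND p2 OR NOT p2 AND NOT p4   [complement / identity]
= NOT p4   [distribution]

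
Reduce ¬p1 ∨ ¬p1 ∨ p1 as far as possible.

True

¬p1 ∨ ¬p1 ∨ p1
= ¬p1 ∨ p1   (idempotence)
= True   (complement)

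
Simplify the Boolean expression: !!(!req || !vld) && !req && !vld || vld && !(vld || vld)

!!(!req || !vld) && !req && !vld || vld && !(vld || vld)
= !!(!req || !vld) && !req && !vld || vld && !vld   [idempotence]
= !!(!req || !vld) && !req && !vld   [complement / identity]
= (!req || !vld) && !req && !vld   [double negation]
= !req && !vld   [absorption]

!req && !vld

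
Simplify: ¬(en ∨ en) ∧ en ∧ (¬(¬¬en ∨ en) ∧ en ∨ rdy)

False

¬(en ∨ en) ∧ en ∧ (¬(¬¬en ∨ en) ∧ en ∨ rdy)
= ¬(en ∨ en) ∧ en ∧ (¬(en ∨ en) ∧ en ∨ rdy)
= ¬(en ∨ en) ∧ en
= ¬en ∧ en
= False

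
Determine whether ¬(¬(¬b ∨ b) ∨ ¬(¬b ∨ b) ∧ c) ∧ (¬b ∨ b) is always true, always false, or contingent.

¬(¬(¬b ∨ b) ∨ ¬(¬b ∨ b) ∧ c) ∧ (¬b ∨ b)
= ¬¬(¬b ∨ b) ∧ (¬b ∨ b)
= (¬b ∨ b) ∧ (¬b ∨ b)
= ¬b ∨ b
= True

always true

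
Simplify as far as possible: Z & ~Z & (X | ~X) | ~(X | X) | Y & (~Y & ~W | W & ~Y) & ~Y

~X

Z & ~Z & (X | ~X) | ~(X | X) | Y & (~Y & ~W | W & ~Y) & ~Y
= Z & ~Z & (X | ~X) | ~(X | X) | Y & ~Y & ~Y
= Z & ~Z | ~(X | X) | Y & ~Y & ~Y
= ~(X | X) | Y & ~Y & ~Y
= ~X | Y & ~Y & ~Y
= ~X | Y & ~Y
= ~X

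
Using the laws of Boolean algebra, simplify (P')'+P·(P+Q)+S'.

(P')'+P·(P+Q)+S'
= (P')'+P+S'   [absorption]
= P+P+S'   [double negation]
= P+S'   [idempotence]

P+S'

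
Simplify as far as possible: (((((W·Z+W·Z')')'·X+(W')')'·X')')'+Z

W'·X'+Z

(((((W·Z+W·Z')')'·X+(W')')'·X')')'+Z
= ((((W')'·X+(W')')'·X')')'+Z
= ((W')'·X+(W')')'·X'+Z
= ((W')')'·X'+Z
= W'·X'+Z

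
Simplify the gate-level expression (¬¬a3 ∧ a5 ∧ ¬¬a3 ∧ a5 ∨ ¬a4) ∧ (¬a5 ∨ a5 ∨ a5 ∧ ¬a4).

(¬¬a3 ∧ a5 ∧ ¬¬a3 ∧ a5 ∨ ¬a4) ∧ (¬a5 ∨ a5 ∨ a5 ∧ ¬a4)
= (¬¬a3 ∧ a5 ∧ ¬¬a3 ∧ a5 ∨ ¬a4) ∧ (¬a5 ∨ a5)
= ¬¬a3 ∧ a5 ∧ ¬¬a3 ∧ a5 ∨ ¬a4
= ¬¬a3 ∧ a5 ∨ ¬a4
= a3 ∧ a5 ∨ ¬a4

a3 ∧ a5 ∨ ¬a4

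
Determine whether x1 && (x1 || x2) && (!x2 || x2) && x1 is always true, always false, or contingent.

x1 && (x1 || x2) && (!x2 || x2) && x1
= x1 && (!x2 || x2) && x1
= x1 && x1
= x1
This depends on x1, so it is not a constant.

contingent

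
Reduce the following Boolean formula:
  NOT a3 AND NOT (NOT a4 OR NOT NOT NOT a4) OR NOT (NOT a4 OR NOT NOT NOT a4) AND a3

NOT a3 AND NOT (NOT a4 OR NOT NOT NOT a4) OR NOT (NOT a4 OR NOT NOT NOT a4) AND a3
= NOT (NOT a4 OR NOT NOT NOT a4)   — distribution
= a4 AND NOT NOT a4   — De Morgan
= a4 AND a4   — double negation
= a4   — idempotence

a4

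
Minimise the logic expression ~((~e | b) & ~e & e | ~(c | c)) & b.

~((~e | b) & ~e & e | ~(c | c)) & b
= ~(~e & e | ~(c | c)) & b   (absorption)
= ~(~e & e | ~c) & b   (idempotence)
= ~~c & b   (complement / identity)
= c & b   (double negation)

c & b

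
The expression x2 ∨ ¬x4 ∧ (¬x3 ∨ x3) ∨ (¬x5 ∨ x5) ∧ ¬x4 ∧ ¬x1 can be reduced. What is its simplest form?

x2 ∨ ¬x4

x2 ∨ ¬x4 ∧ (¬x3 ∨ x3) ∨ (¬x5 ∨ x5) ∧ ¬x4 ∧ ¬x1
= x2 ∨ ¬x4 ∧ (¬x3 ∨ x3) ∨ ¬x4 ∧ ¬x1   (complement / identity)
= x2 ∨ ¬x4 ∨ ¬x4 ∧ ¬x1   (complement / identity)
= x2 ∨ ¬x4   (absorption)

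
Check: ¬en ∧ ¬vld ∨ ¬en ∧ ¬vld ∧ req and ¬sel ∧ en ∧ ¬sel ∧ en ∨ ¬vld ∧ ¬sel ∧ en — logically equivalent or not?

E1: ¬en ∧ ¬vld ∨ ¬en ∧ ¬vld ∧ req
    = ¬en ∧ ¬vld
E2: ¬sel ∧ en ∧ ¬sel ∧ en ∨ ¬vld ∧ ¬sel ∧ en
    = ¬sel ∧ en ∧ (¬sel ∧ en ∨ ¬vld)
    = ¬sel ∧ en
These differ: at en=0, req=1, sel=0, vld=0, E1 = 1 but E2 = 0.

No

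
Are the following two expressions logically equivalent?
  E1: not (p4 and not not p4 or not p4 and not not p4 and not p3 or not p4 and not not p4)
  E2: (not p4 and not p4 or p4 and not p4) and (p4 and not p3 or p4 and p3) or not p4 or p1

No

E1: not (p4 and not not p4 or not p4 and not not p4 and not p3 or not p4 and not not p4)
    = not (p4 and not not p4 or not p4 and not not p4)   — absorption
    = not not not p4   — distribution
    = not p4   — double negation
E2: (not p4 and not p4 or p4 and not p4) and (p4 and not p3 or p4 and p3) or not p4 or p1
    = (not p4 and not p4 or p4 and not p4) and p4 or not p4 or p1   — distribution
    = not p4 and p4 or not p4 or p1   — distribution
    = not p4 or p1   — complement / identity
These differ: at p1=1, p3=0, p4=1, E1 = 0 but E2 = 1.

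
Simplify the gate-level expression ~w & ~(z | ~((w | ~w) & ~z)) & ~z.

~w & ~z

~w & ~(z | ~((w | ~w) & ~z)) & ~z
= ~w & ~(z | ~~z) & ~z   (complement / identity)
= ~w & ~(z | z) & ~z   (double negation)
= ~w & ~z & ~z   (idempotence)
= ~w & ~z   (idempotence)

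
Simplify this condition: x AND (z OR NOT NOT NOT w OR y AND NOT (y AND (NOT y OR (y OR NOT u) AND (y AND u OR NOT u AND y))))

x AND (z OR NOT NOT NOT w OR y AND NOT (y AND (NOT y OR (y OR NOT u) AND (y AND u OR NOT u AND y))))
= x AND (z OR NOT NOT NOT w OR y AND NOT (y AND (NOT y OR (y OR NOT u) AND y)))   [distribution]
= x AND (z OR NOT NOT NOT w OR y AND NOT (y AND (NOT y OR y)))   [absorption]
= x AND (z OR NOT NOT NOT w OR y AND NOT y)   [complement / identity]
= x AND (z OR NOT NOT NOT w)   [complement / identity]
= x AND (z OR NOT w)   [double negation]

x AND (z OR NOT w)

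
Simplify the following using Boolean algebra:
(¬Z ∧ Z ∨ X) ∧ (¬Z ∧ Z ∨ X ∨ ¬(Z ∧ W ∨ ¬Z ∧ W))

X

(¬Z ∧ Z ∨ X) ∧ (¬Z ∧ Z ∨ X ∨ ¬(Z ∧ W ∨ ¬Z ∧ W))
= (¬Z ∧ Z ∨ X) ∧ (¬Z ∧ Z ∨ X ∨ ¬W)   (distribution)
= ¬Z ∧ Z ∨ X   (absorption)
= X   (complement / identity)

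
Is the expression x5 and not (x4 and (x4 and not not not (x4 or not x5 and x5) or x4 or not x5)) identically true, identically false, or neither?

neither

x5 and not (x4 and (x4 and not not not (x4 or not x5 and x5) or x4 or not x5))
= x5 and not (x4 and (x4 and not not not x4 or x4 or not x5))   — complement / identity
= x5 and not (x4 and (x4 and not x4 or x4 or not x5))   — double negation
= x5 and not (x4 and (x4 or not x5))   — complement / identity
= x5 and not x4   — absorption
This depends on x4, x5, so it is not a constant.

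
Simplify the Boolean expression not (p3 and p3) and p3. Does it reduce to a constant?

False

not (p3 and p3) and p3
= not p3 and p3
= False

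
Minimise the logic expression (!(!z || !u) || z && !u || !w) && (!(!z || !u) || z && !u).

(!(!z || !u) || z && !u || !w) && (!(!z || !u) || z && !u)
= !(!z || !u) || z && !u   [absorption]
= z && u || z && !u   [De Morgan]
= z   [distribution]

z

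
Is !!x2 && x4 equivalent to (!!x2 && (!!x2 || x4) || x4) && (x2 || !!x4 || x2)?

E1: !!x2 && x4
    = x2 && x4   (double negation)
E2: (!!x2 && (!!x2 || x4) || x4) && (x2 || !!x4 || x2)
    = (!!x2 && (!!x2 || x4) || x4) && (x2 || x4 || x2)   (double negation)
    = (!!x2 || x4) && (x2 || x4 || x2)   (absorption)
    = (x2 || x4) && (x2 || x4 || x2)   (double negation)
    = x2 || x4   (absorption)
These differ: at x2=1, x4=0, E1 = 0 but E2 = 1.

No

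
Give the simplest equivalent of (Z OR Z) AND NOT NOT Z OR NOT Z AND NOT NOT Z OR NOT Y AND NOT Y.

Z OR NOT Y

(Z OR Z) AND NOT NOT Z OR NOT Z AND NOT NOT Z OR NOT Y AND NOT Y
= Z AND NOT NOT Z OR NOT Z AND NOT NOT Z OR NOT Y AND NOT Y   — idempotence
= NOT NOT Z OR NOT Y AND NOT Y   — distribution
= Z OR NOT Y AND NOT Y   — double negation
= Z OR NOT Y   — idempotence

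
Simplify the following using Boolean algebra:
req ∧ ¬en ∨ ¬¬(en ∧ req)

req

req ∧ ¬en ∨ ¬¬(en ∧ req)
= req ∧ ¬en ∨ en ∧ req
= req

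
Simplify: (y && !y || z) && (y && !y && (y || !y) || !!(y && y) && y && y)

z && y

(y && !y || z) && (y && !y && (y || !y) || !!(y && y) && y && y)
= z && (y && !y && (y || !y) || !!(y && y) && y && y)   (complement / identity)
= z && (y && !y && (y || !y) || y && y && y && y)   (double negation)
= z && (y && !y && (y || !y) || y && y)   (idempotence)
= z && (y && !y || y && y)   (complement / identity)
= z && y   (distribution)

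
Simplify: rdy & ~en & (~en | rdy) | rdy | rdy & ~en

rdy

rdy & ~en & (~en | rdy) | rdy | rdy & ~en
= rdy & ~en & (~en | rdy) | rdy   [absorption]
= rdy & ~en | rdy   [absorption]
= rdy   [absorption]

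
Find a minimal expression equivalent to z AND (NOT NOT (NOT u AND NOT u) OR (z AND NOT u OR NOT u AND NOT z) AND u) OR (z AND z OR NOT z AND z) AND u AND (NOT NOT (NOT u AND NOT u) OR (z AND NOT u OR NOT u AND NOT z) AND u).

z AND NOT u

z AND (NOT NOT (NOT u AND NOT u) OR (z AND NOT u OR NOT u AND NOT z) AND u) OR (z AND z OR NOT z AND z) AND u AND (NOT NOT (NOT u AND NOT u) OR (z AND NOT u OR NOT u AND NOT z) AND u)
= (z OR (z AND z OR NOT z AND z) AND u) AND (NOT NOT (NOT u AND NOT u) OR (z AND NOT u OR NOT u AND NOT z) AND u)   (distribution)
= (z OR z AND u) AND (NOT NOT (NOT u AND NOT u) OR (z AND NOT u OR NOT u AND NOT z) AND u)   (distribution)
= (z OR z AND u) AND (NOT NOT (NOT u AND NOT u) OR NOT u AND u)   (distribution)
= z AND (NOT NOT (NOT u AND NOT u) OR NOT u AND u)   (absorption)
= z AND (NOT u AND NOT u OR NOT u AND u)   (double negation)
= z AND NOT u   (distribution)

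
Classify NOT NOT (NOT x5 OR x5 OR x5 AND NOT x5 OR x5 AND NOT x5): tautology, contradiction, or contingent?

tautology

NOT NOT (NOT x5 OR x5 OR x5 AND NOT x5 OR x5 AND NOT x5)
= NOT NOT (NOT x5 OR x5 OR x5 AND NOT x5)
= NOT NOT (NOT x5 OR x5)
= NOT x5 OR x5
= TRUE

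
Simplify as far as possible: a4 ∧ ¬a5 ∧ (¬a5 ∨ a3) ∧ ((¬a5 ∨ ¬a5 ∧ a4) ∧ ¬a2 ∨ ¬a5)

a4 ∧ ¬a5 ∧ (¬a5 ∨ a3) ∧ ((¬a5 ∨ ¬a5 ∧ a4) ∧ ¬a2 ∨ ¬a5)
= a4 ∧ ¬a5 ∧ (¬a5 ∨ a3) ∧ (¬a5 ∧ ¬a2 ∨ ¬a5)   [absorption]
= a4 ∧ ¬a5 ∧ (¬a5 ∨ a3) ∧ ¬a5   [absorption]
= a4 ∧ ¬a5 ∧ ¬a5   [absorption]
= a4 ∧ ¬a5   [idempotence]

a4 ∧ ¬a5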